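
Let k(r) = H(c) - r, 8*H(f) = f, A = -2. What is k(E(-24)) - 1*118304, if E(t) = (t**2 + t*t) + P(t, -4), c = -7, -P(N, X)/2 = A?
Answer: -955687/8 ≈ -1.1946e+5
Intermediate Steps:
P(N, X) = 4 (P(N, X) = -2*(-2) = 4)
E(t) = 4 + 2*t**2 (E(t) = (t**2 + t*t) + 4 = (t**2 + t**2) + 4 = 2*t**2 + 4 = 4 + 2*t**2)
H(f) = f/8
k(r) = -7/8 - r (k(r) = (1/8)*(-7) - r = -7/8 - r)
k(E(-24)) - 1*118304 = (-7/8 - (4 + 2*(-24)**2)) - 1*118304 = (-7/8 - (4 + 2*576)) - 118304 = (-7/8 - (4 + 1152)) - 118304 = (-7/8 - 1*1156) - 118304 = (-7/8 - 1156) - 118304 = -9255/8 - 118304 = -955687/8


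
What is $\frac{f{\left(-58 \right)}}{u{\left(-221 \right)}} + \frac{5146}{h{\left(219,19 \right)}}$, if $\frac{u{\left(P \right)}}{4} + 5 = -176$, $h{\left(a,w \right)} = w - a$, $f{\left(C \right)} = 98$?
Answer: $- \frac{468163}{18100} \approx -25.865$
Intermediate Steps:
$u{\left(P \right)} = -724$ ($u{\left(P \right)} = -20 + 4 \left(-176\right) = -20 - 704 = -724$)
$\frac{f{\left(-58 \right)}}{u{\left(-221 \right)}} + \frac{5146}{h{\left(219,19 \right)}} = \frac{98}{-724} + \frac{5146}{19 - 219} = 98 \left(- \frac{1}{724}\right) + \frac{5146}{19 - 219} = - \frac{49}{362} + \frac{5146}{-200} = - \frac{49}{362} + 5146 \left(- \frac{1}{200}\right) = - \frac{49}{362} - \frac{2573}{100} = - \frac{468163}{18100}$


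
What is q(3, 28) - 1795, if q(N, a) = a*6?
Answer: -1627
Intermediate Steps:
q(N, a) = 6*a
q(3, 28) - 1795 = 6*28 - 1795 = 168 - 1795 = -1627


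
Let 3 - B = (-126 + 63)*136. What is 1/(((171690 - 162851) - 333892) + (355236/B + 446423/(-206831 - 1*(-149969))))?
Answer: -162454734/52800940938269 ≈ -3.0767e-6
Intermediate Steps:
B = 8571 (B = 3 - (-126 + 63)*136 = 3 - (-63)*136 = 3 - 1*(-8568) = 3 + 8568 = 8571)
1/(((171690 - 162851) - 333892) + (355236/B + 446423/(-206831 - 1*(-149969)))) = 1/(((171690 - 162851) - 333892) + (355236/8571 + 446423/(-206831 - 1*(-149969)))) = 1/((8839 - 333892) + (355236*(1/8571) + 446423/(-206831 + 149969))) = 1/(-325053 + (118412/2857 + 446423/(-56862))) = 1/(-325053 + (118412/2857 + 446423*(-1/56862))) = 1/(-325053 + (118412/2857 - 446423/56862)) = 1/(-325053 + 5457712633/162454734) = 1/(-52800940938269/162454734) = -162454734/52800940938269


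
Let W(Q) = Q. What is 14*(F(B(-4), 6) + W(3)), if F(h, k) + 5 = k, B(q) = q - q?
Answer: 56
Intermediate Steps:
B(q) = 0
F(h, k) = -5 + k
14*(F(B(-4), 6) + W(3)) = 14*((-5 + 6) + 3) = 14*(1 + 3) = 14*4 = 56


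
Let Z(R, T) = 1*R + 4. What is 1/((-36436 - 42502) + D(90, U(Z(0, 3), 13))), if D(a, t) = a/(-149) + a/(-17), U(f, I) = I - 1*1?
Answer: -2533/199964894 ≈ -1.2667e-5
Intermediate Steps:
Z(R, T) = 4 + R (Z(R, T) = R + 4 = 4 + R)
U(f, I) = -1 + I (U(f, I) = I - 1 = -1 + I)
D(a, t) = -166*a/2533 (D(a, t) = a*(-1/149) + a*(-1/17) = -a/149 - a/17 = -166*a/2533)
1/((-36436 - 42502) + D(90, U(Z(0, 3), 13))) = 1/((-36436 - 42502) - 166/2533*90) = 1/(-78938 - 14940/2533) = 1/(-199964894/2533) = -2533/199964894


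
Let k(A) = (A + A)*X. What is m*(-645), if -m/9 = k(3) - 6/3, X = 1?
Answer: 23220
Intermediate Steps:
k(A) = 2*A (k(A) = (A + A)*1 = (2*A)*1 = 2*A)
m = -36 (m = -9*(2*3 - 6/3) = -9*(6 - 6/3) = -9*(6 - 1*2) = -9*(6 - 2) = -9*4 = -36)
m*(-645) = -36*(-645) = 23220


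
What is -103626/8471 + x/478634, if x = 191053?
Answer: -47980516921/4054508614 ≈ -11.834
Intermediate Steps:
-103626/8471 + x/478634 = -103626/8471 + 191053/478634 = -47980516921/4054508614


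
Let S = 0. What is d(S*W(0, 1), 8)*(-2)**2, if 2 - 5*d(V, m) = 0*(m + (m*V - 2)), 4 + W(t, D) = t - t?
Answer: 8/5 ≈ 1.6000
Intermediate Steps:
W(t, D) = -4 (W(t, D) = -4 + (t - t) = -4 + 0 = -4)
d(V, m) = 2/5 (d(V, m) = 2/5 - 0*(m + (m*V - 2)) = 2/5 - 0*(m + (V*m - 2)) = 2/5 - 0*(m + (-2 + V*m)) = 2/5 - 0*(-2 + m + V*m) = 2/5 - 1/5*0 = 2/5 + 0 = 2/5)
d(S*W(0, 1), 8)*(-2)**2 = (2/5)*(-2)**2 = (2/5)*4 = 8/5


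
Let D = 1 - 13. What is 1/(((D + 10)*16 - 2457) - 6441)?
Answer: -1/8930 ≈ -0.00011198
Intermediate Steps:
D = -12
1/(((D + 10)*16 - 2457) - 6441) = 1/(((-12 + 10)*16 - 2457) - 6441) = 1/((-2*16 - 2457) - 6441) = 1/((-32 - 2457) - 6441) = 1/(-2489 - 6441) = 1/(-8930) = -1/8930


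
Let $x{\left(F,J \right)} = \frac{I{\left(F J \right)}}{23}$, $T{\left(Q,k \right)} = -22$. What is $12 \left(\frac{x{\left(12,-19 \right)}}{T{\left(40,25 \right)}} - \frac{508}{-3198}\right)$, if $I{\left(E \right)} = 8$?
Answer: $\frac{231464}{134849} \approx 1.7165$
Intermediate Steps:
$x{\left(F,J \right)} = \frac{8}{23}$
$12 \left(\frac{x{\left(12,-19 \right)}}{T{\left(40,25 \right)}} - \frac{508}{-3198}\right) = 12 \left(\frac{8}{23 \left(-22\right)} - \frac{508}{-3198}\right) = 12 \left(\frac{8}{23} \left(- \frac{1}{22}\right) - - \frac{254}{1599}\right) = 12 \left(- \frac{4}{253} + \frac{254}{1599}\right) = 12 \cdot \frac{57866}{404547} = \frac{231464}{134849}$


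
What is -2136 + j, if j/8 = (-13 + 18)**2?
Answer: -1936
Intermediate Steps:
j = 200 (j = 8*(-13 + 18)**2 = 8*5**2 = 8*25 = 200)
-2136 + j = -2136 + 200 = -1936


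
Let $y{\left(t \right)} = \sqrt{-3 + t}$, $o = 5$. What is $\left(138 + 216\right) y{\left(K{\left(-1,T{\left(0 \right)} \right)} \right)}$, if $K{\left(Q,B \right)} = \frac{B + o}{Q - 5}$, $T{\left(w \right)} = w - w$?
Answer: $59 i \sqrt{138} \approx 693.09 i$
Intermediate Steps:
$T{\left(w \right)} = 0$
$K{\left(Q,B \right)} = \frac{5 + B}{-5 + Q}$ ($K{\left(Q,B \right)} = \frac{B + 5}{Q - 5} = \frac{5 + B}{-5 + Q}$)
$\left(138 + 216\right) y{\left(K{\left(-1,T{\left(0 \right)} \right)} \right)} = \left(138 + 216\right) \sqrt{-3 + \frac{5 + 0}{-5 - 1}} = 354 \sqrt{-3 + \frac{1}{-6} \cdot 5} = 354 \sqrt{-3 - \frac{5}{6}} = 354 \sqrt{- \frac{23}{6}} = 354 \frac{i \sqrt{138}}{6} = 59 i \sqrt{138}$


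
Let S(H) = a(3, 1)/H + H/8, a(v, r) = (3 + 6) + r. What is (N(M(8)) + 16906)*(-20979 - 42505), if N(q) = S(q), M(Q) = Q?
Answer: -1073403343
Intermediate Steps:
a(v, r) = 9 + r
S(H) = 10/H + H/8 (S(H) = (9 + 1)/H + H/8 = 10/H + H*(1/8) = 10/H + H/8)
N(q) = 10/q + q/8
(N(M(8)) + 16906)*(-20979 - 42505) = ((10/8 + (1/8)*8) + 16906)*(-20979 - 42505) = ((10*(1/8) + 1) + 16906)*(-63484) = ((5/4 + 1) + 16906)*(-63484) = (9/4 + 16906)*(-63484) = (67633/4)*(-63484) = -1073403343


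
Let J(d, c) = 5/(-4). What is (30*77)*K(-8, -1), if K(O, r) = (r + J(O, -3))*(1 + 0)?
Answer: -10395/2 ≈ -5197.5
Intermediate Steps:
J(d, c) = -5/4 (J(d, c) = 5*(-¼) = -5/4)
K(O, r) = -5/4 + r (K(O, r) = (r - 5/4)*(1 + 0) = (-5/4 + r)*1 = -5/4 + r)
(30*77)*K(-8, -1) = (30*77)*(-5/4 - 1) = 2310*(-9/4) = -10395/2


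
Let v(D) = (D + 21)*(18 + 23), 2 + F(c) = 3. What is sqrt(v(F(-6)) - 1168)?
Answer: I*sqrt(266) ≈ 16.31*I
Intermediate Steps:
F(c) = 1 (F(c) = -2 + 3 = 1)
v(D) = 861 + 41*D (v(D) = (21 + D)*41 = 861 + 41*D)
sqrt(v(F(-6)) - 1168) = sqrt((861 + 41*1) - 1168) = sqrt((861 + 41) - 1168) = sqrt(902 - 1168) = sqrt(-266) = I*sqrt(266)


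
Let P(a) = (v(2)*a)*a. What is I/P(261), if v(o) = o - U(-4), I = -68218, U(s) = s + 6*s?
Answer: -34109/1021815 ≈ -0.033381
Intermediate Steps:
U(s) = 7*s
v(o) = 28 + o (v(o) = o - 7*(-4) = o - 1*(-28) = o + 28 = 28 + o)
P(a) = 30*a² (P(a) = ((28 + 2)*a)*a = (30*a)*a = 30*a²)
I/P(261) = -68218/(30*261²) = -68218/(30*68121) = -68218/2043630 = -68218*1/2043630 = -34109/1021815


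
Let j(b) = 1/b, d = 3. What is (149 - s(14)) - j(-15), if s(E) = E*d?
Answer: 1606/15 ≈ 107.07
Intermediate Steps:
s(E) = 3*E (s(E) = E*3 = 3*E)
(149 - s(14)) - j(-15) = (149 - 3*14) - 1/(-15) = (149 - 1*42) - 1*(-1/15) = (149 - 42) + 1/15 = 107 + 1/15 = 1606/15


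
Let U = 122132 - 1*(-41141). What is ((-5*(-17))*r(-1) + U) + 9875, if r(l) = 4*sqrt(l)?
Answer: 173148 + 340*I ≈ 1.7315e+5 + 340.0*I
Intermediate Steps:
U = 163273 (U = 122132 + 41141 = 163273)
((-5*(-17))*r(-1) + U) + 9875 = ((-5*(-17))*(4*sqrt(-1)) + 163273) + 9875 = (85*(4*I) + 163273) + 9875 = (340*I + 163273) + 9875 = (163273 + 340*I) + 9875 = 173148 + 340*I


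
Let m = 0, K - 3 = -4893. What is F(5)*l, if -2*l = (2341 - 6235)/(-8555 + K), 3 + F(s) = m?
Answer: 5841/13445 ≈ 0.43444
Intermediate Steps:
K = -4890 (K = 3 - 4893 = -4890)
F(s) = -3 (F(s) = -3 + 0 = -3)
l = -1947/13445 (l = -(2341 - 6235)/(2*(-8555 - 4890)) = -(-1947)/(-13445) = -(-1947)*(-1)/13445 = -1/2*3894/13445 = -1947/13445 ≈ -0.14481)
F(5)*l = -3*(-1947/13445) = 5841/13445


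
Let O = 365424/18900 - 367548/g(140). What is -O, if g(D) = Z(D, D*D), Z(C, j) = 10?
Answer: 57858358/1575 ≈ 36735.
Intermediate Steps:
g(D) = 10
O = -57858358/1575 (O = 365424/18900 - 367548/10 = 365424*(1/18900) - 367548*⅒ = 30452/1575 - 183774/5 = -57858358/1575 ≈ -36735.)
-O = -1*(-57858358/1575) = 57858358/1575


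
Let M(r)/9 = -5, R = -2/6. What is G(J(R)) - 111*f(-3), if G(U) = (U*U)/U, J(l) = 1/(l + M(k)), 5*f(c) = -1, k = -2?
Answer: 15081/680 ≈ 22.178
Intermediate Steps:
f(c) = -1/5 (f(c) = (1/5)*(-1) = -1/5)
R = -1/3 (R = -2*1/6 = -1/3 ≈ -0.33333)
M(r) = -45 (M(r) = 9*(-5) = -45)
J(l) = 1/(-45 + l) (J(l) = 1/(l - 45) = 1/(-45 + l))
G(U) = U (G(U) = U**2/U = U)
G(J(R)) - 111*f(-3) = 1/(-45 - 1/3) - 111*(-1/5) = 1/(-136/3) + 111/5 = -3/136 + 111/5 = 15081/680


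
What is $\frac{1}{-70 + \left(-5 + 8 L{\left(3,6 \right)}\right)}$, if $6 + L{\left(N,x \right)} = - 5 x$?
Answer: $- \frac{1}{363} \approx -0.0027548$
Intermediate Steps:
$L{\left(N,x \right)} = -6 - 5 x$
$\frac{1}{-70 + \left(-5 + 8 L{\left(3,6 \right)}\right)} = \frac{1}{-70 + \left(-5 + 8 \left(-6 - 30\right)\right)} = \frac{1}{-70 + \left(-5 + 8 \left(-36\right)\right)} = \frac{1}{-70 - 293} = \frac{1}{-363} = - \frac{1}{363}$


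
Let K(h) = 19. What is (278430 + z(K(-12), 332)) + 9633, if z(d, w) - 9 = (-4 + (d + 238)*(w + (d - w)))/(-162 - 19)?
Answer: 52136153/181 ≈ 2.8805e+5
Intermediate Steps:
z(d, w) = 1633/181 - d*(238 + d)/181 (z(d, w) = 9 + (-4 + (d + 238)*(w + (d - w)))/(-162 - 19) = 9 + (-4 + (238 + d)*d)/(-181) = 9 + (-4 + d*(238 + d))*(-1/181) = 9 + (4/181 - d*(238 + d)/181) = 1633/181 - d*(238 + d)/181)
(278430 + z(K(-12), 332)) + 9633 = (278430 + (1633/181 - 238/181*19 - 1/181*19**2)) + 9633 = (278430 + (1633/181 - 4522/181 - 1/181*361)) + 9633 = (278430 + (1633/181 - 4522/181 - 361/181)) + 9633 = (278430 - 3250/181) + 9633 = 50392580/181 + 9633 = 52136153/181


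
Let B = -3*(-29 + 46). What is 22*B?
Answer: -1122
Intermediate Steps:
B = -51 (B = -3*17 = -51)
22*B = 22*(-51) = -1122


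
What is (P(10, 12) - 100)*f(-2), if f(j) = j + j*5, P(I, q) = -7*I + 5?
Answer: 1980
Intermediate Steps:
P(I, q) = 5 - 7*I
f(j) = 6*j (f(j) = j + 5*j = 6*j)
(P(10, 12) - 100)*f(-2) = ((5 - 7*10) - 100)*(6*(-2)) = ((5 - 70) - 100)*(-12) = (-65 - 100)*(-12) = -165*(-12) = 1980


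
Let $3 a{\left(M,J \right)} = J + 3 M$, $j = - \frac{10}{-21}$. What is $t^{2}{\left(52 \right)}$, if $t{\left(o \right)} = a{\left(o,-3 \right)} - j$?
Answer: $\frac{1125721}{441} \approx 2552.7$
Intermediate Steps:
$j = \frac{10}{21}$ ($j = \left(-10\right) \left(- \frac{1}{21}\right) = \frac{10}{21} \approx 0.47619$)
$a{\left(M,J \right)} = M + \frac{J}{3}$ ($a{\left(M,J \right)} = \frac{J + 3 M}{3} = M + \frac{J}{3}$)
$t{\left(o \right)} = - \frac{31}{21} + o$ ($t{\left(o \right)} = \left(o + \frac{1}{3} \left(-3\right)\right) - \frac{10}{21} = \left(o - 1\right) - \frac{10}{21} = \left(-1 + o\right) - \frac{10}{21} = - \frac{31}{21} + o$)
$t^{2}{\left(52 \right)} = \left(- \frac{31}{21} + 52\right)^{2} = \left(\frac{1061}{21}\right)^{2} = \frac{1125721}{441}$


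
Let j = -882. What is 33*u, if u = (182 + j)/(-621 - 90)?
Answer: 7700/237 ≈ 32.489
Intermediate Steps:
u = 700/711 (u = (182 - 882)/(-621 - 90) = -700/(-711) = -700*(-1/711) = 700/711 ≈ 0.98453)
33*u = 33*(700/711) = 7700/237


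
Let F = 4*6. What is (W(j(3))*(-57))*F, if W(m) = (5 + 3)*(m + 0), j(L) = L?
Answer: -32832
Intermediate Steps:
F = 24
W(m) = 8*m
(W(j(3))*(-57))*F = ((8*3)*(-57))*24 = (24*(-57))*24 = -1368*24 = -32832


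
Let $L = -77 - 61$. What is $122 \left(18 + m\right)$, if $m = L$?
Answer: $-14640$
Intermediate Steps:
$L = -138$
$m = -138$
$122 \left(18 + m\right) = 122 \left(18 - 138\right) = 122 \left(-120\right) = -14640$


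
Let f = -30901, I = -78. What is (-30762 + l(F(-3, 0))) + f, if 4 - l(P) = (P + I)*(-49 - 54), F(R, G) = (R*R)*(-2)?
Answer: -71547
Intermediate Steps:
F(R, G) = -2*R² (F(R, G) = R²*(-2) = -2*R²)
l(P) = -8030 + 103*P (l(P) = 4 - (P - 78)*(-49 - 54) = 4 - (-78 + P)*(-103) = 4 - (8034 - 103*P) = 4 + (-8034 + 103*P) = -8030 + 103*P)
(-30762 + l(F(-3, 0))) + f = (-30762 + (-8030 + 103*(-2*(-3)²))) - 30901 = (-30762 + (-8030 + 103*(-2*9))) - 30901 = (-30762 + (-8030 + 103*(-18))) - 30901 = (-30762 + (-8030 - 1854)) - 30901 = (-30762 - 9884) - 30901 = -40646 - 30901 = -71547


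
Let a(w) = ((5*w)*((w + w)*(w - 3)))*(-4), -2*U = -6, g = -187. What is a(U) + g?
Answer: -187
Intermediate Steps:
U = 3 (U = -½*(-6) = 3)
a(w) = -40*w²*(-3 + w) (a(w) = ((5*w)*((2*w)*(-3 + w)))*(-4) = ((5*w)*(2*w*(-3 + w)))*(-4) = (10*w²*(-3 + w))*(-4) = -40*w²*(-3 + w))
a(U) + g = 40*3²*(3 - 1*3) - 187 = 40*9*(3 - 3) - 187 = 40*9*0 - 187 = 0 - 187 = -187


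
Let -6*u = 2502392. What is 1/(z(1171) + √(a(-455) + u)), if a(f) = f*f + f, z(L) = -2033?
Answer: -6099/13030753 - I*√1894458/13030753 ≈ -0.00046805 - 0.00010563*I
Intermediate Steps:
u = -1251196/3 (u = -⅙*2502392 = -1251196/3 ≈ -4.1707e+5)
a(f) = f + f² (a(f) = f² + f = f + f²)
1/(z(1171) + √(a(-455) + u)) = 1/(-2033 + √(-455*(1 - 455) - 1251196/3)) = 1/(-2033 + √(-455*(-454) - 1251196/3)) = 1/(-2033 + √(206570 - 1251196/3)) = 1/(-2033 + √(-631486/3)) = 1/(-2033 + I*√1894458/3)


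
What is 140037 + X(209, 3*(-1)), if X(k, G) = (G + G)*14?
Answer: 139953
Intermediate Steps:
X(k, G) = 28*G (X(k, G) = (2*G)*14 = 28*G)
140037 + X(209, 3*(-1)) = 140037 + 28*(3*(-1)) = 140037 + 28*(-3) = 140037 - 84 = 139953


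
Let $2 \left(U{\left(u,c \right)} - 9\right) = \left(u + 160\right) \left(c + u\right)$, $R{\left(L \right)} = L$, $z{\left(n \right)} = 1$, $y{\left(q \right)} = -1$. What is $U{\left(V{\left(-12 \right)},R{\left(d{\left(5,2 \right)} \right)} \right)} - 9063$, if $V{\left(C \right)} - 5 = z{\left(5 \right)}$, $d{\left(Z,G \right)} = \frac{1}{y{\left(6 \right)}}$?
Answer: $-8639$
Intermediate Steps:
$d{\left(Z,G \right)} = -1$ ($d{\left(Z,G \right)} = \frac{1}{-1} = -1$)
$V{\left(C \right)} = 6$ ($V{\left(C \right)} = 5 + 1 = 6$)
$U{\left(u,c \right)} = 9 + \frac{\left(160 + u\right) \left(c + u\right)}{2}$ ($U{\left(u,c \right)} = 9 + \frac{\left(u + 160\right) \left(c + u\right)}{2} = 9 + \frac{\left(160 + u\right) \left(c + u\right)}{2}$)
$U{\left(V{\left(-12 \right)},R{\left(d{\left(5,2 \right)} \right)} \right)} - 9063 = \left(9 + \frac{6^{2}}{2} + 80 \left(-1\right) + 80 \cdot 6 + \frac{1}{2} \left(-1\right) 6\right) - 9063 = \left(9 + \frac{1}{2} \cdot 36 - 80 + 480 - 3\right) - 9063 = \left(9 + 18 - 80 + 480 - 3\right) - 9063 = 424 - 9063 = -8639$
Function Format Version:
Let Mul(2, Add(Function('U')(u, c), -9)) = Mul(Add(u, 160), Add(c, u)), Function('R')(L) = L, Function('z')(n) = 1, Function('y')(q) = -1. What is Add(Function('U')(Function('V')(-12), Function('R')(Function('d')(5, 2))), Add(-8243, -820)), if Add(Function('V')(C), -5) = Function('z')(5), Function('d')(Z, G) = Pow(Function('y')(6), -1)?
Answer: -8639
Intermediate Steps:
Function('d')(Z, G) = -1 (Function('d')(Z, G) = Pow(-1, -1) = -1)
Function('V')(C) = 6 (Function('V')(C) = Add(5, 1) = 6)
Function('U')(u, c) = Add(9, Mul(Rational(1, 2), Add(160, u), Add(c, u))) (Function('U')(u, c) = Add(9, Mul(Rational(1, 2), Mul(Add(u, 160), Add(c, u)))) = Add(9, Mul(Rational(1, 2), Mul(Add(160, u), Add(c, u)))) = Add(9, Mul(Rational(1, 2), Add(160, u), Add(c, u))))
Add(Function('U')(Function('V')(-12), Function('R')(Function('d')(5, 2))), Add(-8243, -820)) = Add(Add(9, Mul(Rational(1, 2), Pow(6, 2)), Mul(80, -1), Mul(80, 6), Mul(Rational(1, 2), -1, 6)), Add(-8243, -820)) = Add(Add(9, Mul(Rational(1, 2), 36), -80, 480, -3), -9063) = Add(Add(9, 18, -80, 480, -3), -9063) = Add(424, -9063) = -8639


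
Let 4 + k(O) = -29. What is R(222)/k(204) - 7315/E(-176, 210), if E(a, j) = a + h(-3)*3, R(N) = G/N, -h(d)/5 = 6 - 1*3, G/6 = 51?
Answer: 2973448/89947 ≈ 33.058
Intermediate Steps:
G = 306 (G = 6*51 = 306)
h(d) = -15 (h(d) = -5*(6 - 1*3) = -5*(6 - 3) = -5*3 = -15)
k(O) = -33 (k(O) = -4 - 29 = -33)
R(N) = 306/N
E(a, j) = -45 + a (E(a, j) = a - 15*3 = a - 45 = -45 + a)
R(222)/k(204) - 7315/E(-176, 210) = (306/222)/(-33) - 7315/(-45 - 176) = (306*(1/222))*(-1/33) - 7315/(-221) = (51/37)*(-1/33) - 7315*(-1/221) = -17/407 + 7315/221 = 2973448/89947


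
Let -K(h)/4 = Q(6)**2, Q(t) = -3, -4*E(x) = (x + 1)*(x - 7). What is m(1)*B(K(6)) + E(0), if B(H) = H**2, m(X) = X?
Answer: 5191/4 ≈ 1297.8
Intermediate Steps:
E(x) = -(1 + x)*(-7 + x)/4 (E(x) = -(x + 1)*(x - 7)/4 = -(1 + x)*(-7 + x)/4)
K(h) = -36 (K(h) = -4*(-3)**2 = -4*9 = -36)
m(1)*B(K(6)) + E(0) = 1*(-36)**2 + (7/4 - 1/4*0**2 + (3/2)*0) = 1*1296 + (7/4 - 1/4*0 + 0) = 1296 + (7/4 + 0 + 0) = 1296 + 7/4 = 5191/4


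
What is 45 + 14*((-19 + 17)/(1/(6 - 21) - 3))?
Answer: 1245/23 ≈ 54.130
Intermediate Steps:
45 + 14*((-19 + 17)/(1/(6 - 21) - 3)) = 45 + 14*(-2/(1/(-15) - 3)) = 45 + 14*(-2/(-1/15 - 3)) = 45 + 14*(-2/(-46/15)) = 45 + 14*(-2*(-15/46)) = 45 + 14*(15/23) = 45 + 210/23 = 1245/23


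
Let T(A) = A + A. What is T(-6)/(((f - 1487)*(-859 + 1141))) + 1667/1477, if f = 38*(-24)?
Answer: 187962205/166536181 ≈ 1.1287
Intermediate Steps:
f = -912
T(A) = 2*A
T(-6)/(((f - 1487)*(-859 + 1141))) + 1667/1477 = (2*(-6))/(((-912 - 1487)*(-859 + 1141))) + 1667/1477 = -12/((-2399*282)) + 1667*(1/1477) = -12/(-676518) + 1667/1477 = -12*(-1/676518) + 1667/1477 = 2/112753 + 1667/1477 = 187962205/166536181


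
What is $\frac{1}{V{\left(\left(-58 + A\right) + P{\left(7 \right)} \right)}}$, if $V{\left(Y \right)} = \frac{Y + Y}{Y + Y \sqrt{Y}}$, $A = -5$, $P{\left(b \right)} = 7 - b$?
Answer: $\frac{1}{2} + \frac{3 i \sqrt{7}}{2} \approx 0.5 + 3.9686 i$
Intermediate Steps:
$V{\left(Y \right)} = \frac{2 Y}{Y + Y^{\frac{3}{2}}}$
$\frac{1}{V{\left(\left(-58 + A\right) + P{\left(7 \right)} \right)}} = \frac{1}{2 \left(\left(-58 - 5\right) + \left(7 - 7\right)\right) \frac{1}{\left(\left(-58 - 5\right) + \left(7 - 7\right)\right) + \left(\left(-58 - 5\right) + \left(7 - 7\right)\right)^{\frac{3}{2}}}} = \frac{1}{2 \left(-63 + \left(7 - 7\right)\right) \frac{1}{\left(-63 + \left(7 - 7\right)\right) + \left(-63 + \left(7 - 7\right)\right)^{\frac{3}{2}}}} = \frac{1}{2 \left(-63 + 0\right) \frac{1}{\left(-63 + 0\right) + \left(-63 + 0\right)^{\frac{3}{2}}}} = \frac{1}{2 \left(-63\right) \frac{1}{-63 + \left(-63\right)^{\frac{3}{2}}}} = \frac{1}{2 \left(-63\right) \frac{1}{-63 - 189 i \sqrt{7}}} = \frac{1}{\left(-126\right) \frac{1}{-63 - 189 i \sqrt{7}}} = \frac{1}{2} + \frac{3 i \sqrt{7}}{2}$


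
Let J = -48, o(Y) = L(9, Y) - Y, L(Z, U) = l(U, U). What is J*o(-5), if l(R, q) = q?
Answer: 0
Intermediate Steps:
L(Z, U) = U
o(Y) = 0 (o(Y) = Y - Y = 0)
J*o(-5) = -48*0 = 0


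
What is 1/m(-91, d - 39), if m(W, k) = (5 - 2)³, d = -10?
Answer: 1/27 ≈ 0.037037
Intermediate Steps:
m(W, k) = 27 (m(W, k) = 3³ = 27)
1/m(-91, d - 39) = 1/27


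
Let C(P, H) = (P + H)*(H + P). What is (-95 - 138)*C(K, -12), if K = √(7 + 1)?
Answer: -35416 + 11184*√2 ≈ -19599.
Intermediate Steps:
K = 2*√2 (K = √8 = 2*√2 ≈ 2.8284)
C(P, H) = (H + P)² (C(P, H) = (H + P)*(H + P) = (H + P)²)
(-95 - 138)*C(K, -12) = (-95 - 138)*(-12 + 2*√2)² = -233*(-12 + 2*√2)²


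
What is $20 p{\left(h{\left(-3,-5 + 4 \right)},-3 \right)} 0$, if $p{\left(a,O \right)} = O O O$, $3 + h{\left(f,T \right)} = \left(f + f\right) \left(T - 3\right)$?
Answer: $0$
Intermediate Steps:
$h{\left(f,T \right)} = -3 + 2 f \left(-3 + T\right)$ ($h{\left(f,T \right)} = -3 + \left(f + f\right) \left(T - 3\right) = -3 + 2 f \left(-3 + T\right)$)
$p{\left(a,O \right)} = O^{3}$ ($p{\left(a,O \right)} = O^{2} O = O^{3}$)
$20 p{\left(h{\left(-3,-5 + 4 \right)},-3 \right)} 0 = 20 \left(-3\right)^{3} \cdot 0 = 20 \left(-27\right) 0 = \left(-540\right) 0 = 0$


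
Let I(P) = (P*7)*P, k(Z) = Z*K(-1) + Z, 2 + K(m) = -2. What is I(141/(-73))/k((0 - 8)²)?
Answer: -46389/341056 ≈ -0.13602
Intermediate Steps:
K(m) = -4 (K(m) = -2 - 2 = -4)
k(Z) = -3*Z (k(Z) = Z*(-4) + Z = -4*Z + Z = -3*Z)
I(P) = 7*P² (I(P) = (7*P)*P = 7*P²)
I(141/(-73))/k((0 - 8)²) = (7*(141/(-73))²)/((-3*(0 - 8)²)) = (7*(141*(-1/73))²)/((-3*(-8)²)) = (7*(-141/73)²)/((-3*64)) = (7*(19881/5329))/(-192) = (139167/5329)*(-1/192) = -46389/341056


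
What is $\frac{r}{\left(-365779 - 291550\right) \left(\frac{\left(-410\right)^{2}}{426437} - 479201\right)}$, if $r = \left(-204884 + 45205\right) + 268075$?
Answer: $\frac{15408021684}{44774812512674491} \approx 3.4412 \cdot 10^{-7}$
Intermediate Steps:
$r = 108396$ ($r = -159679 + 268075 = 108396$)
$\frac{r}{\left(-365779 - 291550\right) \left(\frac{\left(-410\right)^{2}}{426437} - 479201\right)} = \frac{108396}{\left(-365779 - 291550\right) \left(\frac{\left(-410\right)^{2}}{426437} - 479201\right)} = \frac{108396}{\left(-657329\right) \left(168100 \cdot \frac{1}{426437} - 479201\right)} = \frac{108396}{\left(-657329\right) \left(\frac{168100}{426437} - 479201\right)} = \frac{108396}{\left(-657329\right) \left(- \frac{204348868737}{426437}\right)} = \frac{108396}{\frac{134324437538023473}{426437}} = 108396 \cdot \frac{426437}{134324437538023473} = \frac{15408021684}{44774812512674491}$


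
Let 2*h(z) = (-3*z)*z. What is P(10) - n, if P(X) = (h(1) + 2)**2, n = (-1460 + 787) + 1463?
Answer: -3159/4 ≈ -789.75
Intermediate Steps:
h(z) = -3*z**2/2 (h(z) = ((-3*z)*z)/2 = (-3*z**2)/2 = -3*z**2/2)
n = 790 (n = -673 + 1463 = 790)
P(X) = 1/4 (P(X) = (-3/2*1**2 + 2)**2 = (-3/2*1 + 2)**2 = (-3/2 + 2)**2 = (1/2)**2 = 1/4)
P(10) - n = 1/4 - 1*790 = 1/4 - 790 = -3159/4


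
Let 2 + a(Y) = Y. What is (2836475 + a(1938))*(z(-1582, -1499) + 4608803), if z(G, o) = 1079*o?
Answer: 8490771574002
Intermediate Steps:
a(Y) = -2 + Y
(2836475 + a(1938))*(z(-1582, -1499) + 4608803) = (2836475 + (-2 + 1938))*(1079*(-1499) + 4608803) = (2836475 + 1936)*(-1617421 + 4608803) = 2838411*2991382 = 8490771574002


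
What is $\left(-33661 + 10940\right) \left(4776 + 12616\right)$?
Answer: $-395163632$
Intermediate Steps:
$\left(-33661 + 10940\right) \left(4776 + 12616\right) = \left(-22721\right) 17392 = -395163632$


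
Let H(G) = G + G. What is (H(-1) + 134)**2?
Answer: 17424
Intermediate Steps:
H(G) = 2*G
(H(-1) + 134)**2 = (2*(-1) + 134)**2 = (-2 + 134)**2 = 132**2 = 17424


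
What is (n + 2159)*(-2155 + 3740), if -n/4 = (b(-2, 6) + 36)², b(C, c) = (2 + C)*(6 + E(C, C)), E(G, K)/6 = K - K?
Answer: -4794625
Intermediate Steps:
E(G, K) = 0 (E(G, K) = 6*(K - K) = 6*0 = 0)
b(C, c) = 12 + 6*C (b(C, c) = (2 + C)*(6 + 0) = (2 + C)*6 = 12 + 6*C)
n = -5184 (n = -4*((12 + 6*(-2)) + 36)² = -4*((12 - 12) + 36)² = -4*(0 + 36)² = -4*36² = -4*1296 = -5184)
(n + 2159)*(-2155 + 3740) = (-5184 + 2159)*(-2155 + 3740) = -3025*1585 = -4794625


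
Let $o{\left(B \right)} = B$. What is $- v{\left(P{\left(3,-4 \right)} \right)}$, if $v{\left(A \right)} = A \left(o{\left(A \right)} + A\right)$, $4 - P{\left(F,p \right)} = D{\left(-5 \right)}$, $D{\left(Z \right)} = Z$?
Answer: $-162$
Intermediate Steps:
$P{\left(F,p \right)} = 9$ ($P{\left(F,p \right)} = 4 - -5 = 4 + 5 = 9$)
$v{\left(A \right)} = 2 A^{2}$ ($v{\left(A \right)} = A \left(A + A\right) = A 2 A = 2 A^{2}$)
$- v{\left(P{\left(3,-4 \right)} \right)} = - 2 \cdot 9^{2} = - 2 \cdot 81 = \left(-1\right) 162 = -162$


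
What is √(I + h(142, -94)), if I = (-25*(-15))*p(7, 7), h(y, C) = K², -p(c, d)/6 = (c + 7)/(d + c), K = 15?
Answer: 45*I ≈ 45.0*I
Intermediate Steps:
p(c, d) = -6*(7 + c)/(c + d) (p(c, d) = -6*(c + 7)/(d + c) = -6*(7 + c)/(c + d))
h(y, C) = 225 (h(y, C) = 15² = 225)
I = -2250 (I = (-25*(-15))*(6*(-7 - 1*7)/(7 + 7)) = 375*(6*(-7 - 7)/14) = 375*(6*(1/14)*(-14)) = 375*(-6) = -2250)
√(I + h(142, -94)) = √(-2250 + 225) = √(-2025) = 45*I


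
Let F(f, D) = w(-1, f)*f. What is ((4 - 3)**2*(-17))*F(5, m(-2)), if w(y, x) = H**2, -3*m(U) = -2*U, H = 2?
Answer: -340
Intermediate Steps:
m(U) = 2*U/3 (m(U) = -(-2)*U/3 = 2*U/3)
w(y, x) = 4 (w(y, x) = 2**2 = 4)
F(f, D) = 4*f
((4 - 3)**2*(-17))*F(5, m(-2)) = ((4 - 3)**2*(-17))*(4*5) = (1**2*(-17))*20 = (1*(-17))*20 = -17*20 = -340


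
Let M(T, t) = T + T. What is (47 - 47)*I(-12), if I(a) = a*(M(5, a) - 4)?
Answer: 0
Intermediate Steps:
M(T, t) = 2*T
I(a) = 6*a (I(a) = a*(2*5 - 4) = a*(10 - 4) = a*6 = 6*a)
(47 - 47)*I(-12) = (47 - 47)*(6*(-12)) = 0*(-72) = 0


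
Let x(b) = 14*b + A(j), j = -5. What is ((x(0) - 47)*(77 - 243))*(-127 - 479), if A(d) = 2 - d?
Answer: -4023840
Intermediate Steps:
x(b) = 7 + 14*b (x(b) = 14*b + (2 - 1*(-5)) = 14*b + (2 + 5) = 14*b + 7 = 7 + 14*b)
((x(0) - 47)*(77 - 243))*(-127 - 479) = (((7 + 14*0) - 47)*(77 - 243))*(-127 - 479) = (((7 + 0) - 47)*(-166))*(-606) = ((7 - 47)*(-166))*(-606) = -40*(-166)*(-606) = 6640*(-606) = -4023840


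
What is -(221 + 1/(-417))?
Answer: -92156/417 ≈ -221.00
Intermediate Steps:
-(221 + 1/(-417)) = -(221 - 1/417) = -1*92156/417 = -92156/417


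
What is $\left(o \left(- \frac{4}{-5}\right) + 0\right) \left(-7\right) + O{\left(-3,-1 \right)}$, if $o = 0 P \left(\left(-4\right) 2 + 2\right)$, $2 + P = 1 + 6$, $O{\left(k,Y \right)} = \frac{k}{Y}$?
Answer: $3$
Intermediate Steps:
$P = 5$ ($P = -2 + \left(1 + 6\right) = -2 + 7 = 5$)
$o = 0$ ($o = 0 \cdot 5 \left(\left(-4\right) 2 + 2\right) = 0 \left(-8 + 2\right) = 0 \left(-6\right) = 0$)
$\left(o \left(- \frac{4}{-5}\right) + 0\right) \left(-7\right) + O{\left(-3,-1 \right)} = \left(0 \left(- \frac{4}{-5}\right) + 0\right) \left(-7\right) - \frac{3}{-1} = \left(0 \left(\left(-4\right) \left(- \frac{1}{5}\right)\right) + 0\right) \left(-7\right) - -3 = \left(0 \cdot \frac{4}{5} + 0\right) \left(-7\right) + 3 = \left(0 + 0\right) \left(-7\right) + 3 = 0 \left(-7\right) + 3 = 0 + 3 = 3$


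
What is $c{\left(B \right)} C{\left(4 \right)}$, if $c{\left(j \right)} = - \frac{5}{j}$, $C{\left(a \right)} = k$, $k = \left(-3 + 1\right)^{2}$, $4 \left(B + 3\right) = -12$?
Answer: $\frac{10}{3} \approx 3.3333$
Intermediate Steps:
$B = -6$ ($B = -3 + \frac{1}{4} \left(-12\right) = -3 - 3 = -6$)
$k = 4$ ($k = \left(-2\right)^{2} = 4$)
$C{\left(a \right)} = 4$
$c{\left(B \right)} C{\left(4 \right)} = - \frac{5}{-6} \cdot 4 = \left(-5\right) \left(- \frac{1}{6}\right) 4 = \frac{5}{6} \cdot 4 = \frac{10}{3}$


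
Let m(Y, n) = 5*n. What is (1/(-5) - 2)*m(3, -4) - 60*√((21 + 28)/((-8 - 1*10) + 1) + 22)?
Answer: 44 - 300*√221/17 ≈ -218.34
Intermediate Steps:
(1/(-5) - 2)*m(3, -4) - 60*√((21 + 28)/((-8 - 1*10) + 1) + 22) = (1/(-5) - 2)*(5*(-4)) - 60*√((21 + 28)/((-8 - 1*10) + 1) + 22) = (-⅕ - 2)*(-20) - 60*√(49/((-8 - 10) + 1) + 22) = -11/5*(-20) - 60*√(49/(-18 + 1) + 22) = 44 - 60*√(49/(-17) + 22) = 44 - 60*√(49*(-1/17) + 22) = 44 - 60*√(-49/17 + 22) = 44 - 300*√221/17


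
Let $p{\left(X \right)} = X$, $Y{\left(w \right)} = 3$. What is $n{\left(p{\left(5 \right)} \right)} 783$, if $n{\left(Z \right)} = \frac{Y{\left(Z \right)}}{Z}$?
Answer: $\frac{2349}{5} \approx 469.8$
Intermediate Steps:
$n{\left(Z \right)} = \frac{3}{Z}$
$n{\left(p{\left(5 \right)} \right)} 783 = \frac{3}{5} \cdot 783 = \frac{2349}{5}$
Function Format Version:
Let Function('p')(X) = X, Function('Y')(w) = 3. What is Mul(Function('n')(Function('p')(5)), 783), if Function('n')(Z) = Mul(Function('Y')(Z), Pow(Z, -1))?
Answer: Rational(2349, 5) ≈ 469.80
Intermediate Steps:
Function('n')(Z) = Mul(3, Pow(Z, -1))
Mul(Function('n')(Function('p')(5)), 783) = Mul(Mul(3, Pow(5, -1)), 783) = Mul(Mul(3, Rational(1, 5)), 783) = Mul(Rational(3, 5), 783) = Rational(2349, 5)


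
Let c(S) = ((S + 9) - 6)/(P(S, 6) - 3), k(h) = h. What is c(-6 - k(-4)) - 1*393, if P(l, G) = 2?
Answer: -394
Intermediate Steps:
c(S) = -3 - S (c(S) = ((S + 9) - 6)/(2 - 3) = ((9 + S) - 6)/(-1) = (3 + S)*(-1) = -3 - S)
c(-6 - k(-4)) - 1*393 = (-3 - (-6 - 1*(-4))) - 1*393 = (-3 - (-6 + 4)) - 393 = (-3 - 1*(-2)) - 393 = (-3 + 2) - 393 = -1 - 393 = -394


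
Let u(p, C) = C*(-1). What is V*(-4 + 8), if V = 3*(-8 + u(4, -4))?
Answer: -48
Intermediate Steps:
u(p, C) = -C
V = -12 (V = 3*(-8 - 1*(-4)) = 3*(-8 + 4) = 3*(-4) = -12)
V*(-4 + 8) = -12*(-4 + 8) = -12*4 = -48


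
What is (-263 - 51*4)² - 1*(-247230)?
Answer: 465319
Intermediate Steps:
(-263 - 51*4)² - 1*(-247230) = (-263 - 204)² + 247230 = (-467)² + 247230 = 218089 + 247230 = 465319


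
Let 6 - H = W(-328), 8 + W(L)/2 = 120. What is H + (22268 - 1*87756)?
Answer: -65706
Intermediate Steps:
W(L) = 224 (W(L) = -16 + 2*120 = -16 + 240 = 224)
H = -218 (H = 6 - 1*224 = 6 - 224 = -218)
H + (22268 - 1*87756) = -218 + (22268 - 1*87756) = -218 + (22268 - 87756) = -218 - 65488 = -65706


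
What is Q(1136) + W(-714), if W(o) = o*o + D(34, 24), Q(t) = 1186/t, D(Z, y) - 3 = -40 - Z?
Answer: 289524393/568 ≈ 5.0973e+5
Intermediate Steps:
D(Z, y) = -37 - Z (D(Z, y) = 3 + (-40 - Z) = -37 - Z)
W(o) = -71 + o² (W(o) = o*o + (-37 - 1*34) = o² + (-37 - 34) = o² - 71 = -71 + o²)
Q(1136) + W(-714) = 1186/1136 + (-71 + (-714)²) = 1186*(1/1136) + (-71 + 509796) = 593/568 + 509725 = 289524393/568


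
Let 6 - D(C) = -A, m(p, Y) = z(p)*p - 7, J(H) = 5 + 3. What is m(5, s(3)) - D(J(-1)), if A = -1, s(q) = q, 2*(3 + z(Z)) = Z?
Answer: -29/2 ≈ -14.500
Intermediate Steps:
J(H) = 8
z(Z) = -3 + Z/2
m(p, Y) = -7 + p*(-3 + p/2) (m(p, Y) = (-3 + p/2)*p - 7 = p*(-3 + p/2) - 7 = -7 + p*(-3 + p/2))
D(C) = 5 (D(C) = 6 - (-1)*(-1) = 6 - 1*1 = 6 - 1 = 5)
m(5, s(3)) - D(J(-1)) = (-7 + (½)*5*(-6 + 5)) - 1*5 = (-7 + (½)*5*(-1)) - 5 = (-7 - 5/2) - 5 = -19/2 - 5 = -29/2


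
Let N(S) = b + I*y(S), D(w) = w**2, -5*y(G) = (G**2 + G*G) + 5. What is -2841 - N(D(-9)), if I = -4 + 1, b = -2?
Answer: -53576/5 ≈ -10715.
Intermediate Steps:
y(G) = -1 - 2*G**2/5 (y(G) = -((G**2 + G*G) + 5)/5 = -((G**2 + G**2) + 5)/5 = -(2*G**2 + 5)/5 = -(5 + 2*G**2)/5 = -1 - 2*G**2/5)
I = -3
N(S) = 1 + 6*S**2/5 (N(S) = -2 - 3*(-1 - 2*S**2/5) = -2 + (3 + 6*S**2/5) = 1 + 6*S**2/5)
-2841 - N(D(-9)) = -2841 - (1 + 6*((-9)**2)**2/5) = -2841 - (1 + (6/5)*81**2) = -2841 - (1 + (6/5)*6561) = -2841 - (1 + 39366/5) = -2841 - 1*39371/5 = -2841 - 39371/5 = -53576/5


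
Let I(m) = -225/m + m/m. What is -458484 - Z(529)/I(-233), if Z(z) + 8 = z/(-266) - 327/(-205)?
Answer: -11450412049361/24974740 ≈ -4.5848e+5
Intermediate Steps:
Z(z) = -1313/205 - z/266 (Z(z) = -8 + (z/(-266) - 327/(-205)) = -8 + (z*(-1/266) - 327*(-1/205)) = -8 + (-z/266 + 327/205) = -8 + (327/205 - z/266) = -1313/205 - z/266)
I(m) = 1 - 225/m (I(m) = -225/m + 1 = 1 - 225/m)
-458484 - Z(529)/I(-233) = -458484 - (-1313/205 - 1/266*529)/((-225 - 233)/(-233)) = -458484 - (-1313/205 - 529/266)/((-1/233*(-458))) = -458484 - (-457703)/(54530*458/233) = -458484 - (-457703)*233/(54530*458) = -458484 - 1*(-106644799/24974740) = -458484 + 106644799/24974740 = -11450412049361/24974740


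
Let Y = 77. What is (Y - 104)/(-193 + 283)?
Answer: -3/10 ≈ -0.30000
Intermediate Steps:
(Y - 104)/(-193 + 283) = (77 - 104)/(-193 + 283) = -27/90 = -27*1/90 = -3/10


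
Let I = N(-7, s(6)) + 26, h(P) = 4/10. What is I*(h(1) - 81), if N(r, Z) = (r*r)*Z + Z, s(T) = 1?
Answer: -30628/5 ≈ -6125.6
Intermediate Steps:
N(r, Z) = Z + Z*r² (N(r, Z) = r²*Z + Z = Z*r² + Z = Z + Z*r²)
h(P) = ⅖ (h(P) = 4*(⅒) = ⅖)
I = 76 (I = 1*(1 + (-7)²) + 26 = 1*(1 + 49) + 26 = 1*50 + 26 = 50 + 26 = 76)
I*(h(1) - 81) = 76*(⅖ - 81) = 76*(-403/5) = -30628/5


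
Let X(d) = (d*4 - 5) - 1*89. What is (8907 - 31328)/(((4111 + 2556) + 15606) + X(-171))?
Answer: -22421/21495 ≈ -1.0431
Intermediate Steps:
X(d) = -94 + 4*d (X(d) = (4*d - 5) - 89 = (-5 + 4*d) - 89 = -94 + 4*d)
(8907 - 31328)/(((4111 + 2556) + 15606) + X(-171)) = (8907 - 31328)/(((4111 + 2556) + 15606) + (-94 + 4*(-171))) = -22421/((6667 + 15606) + (-94 - 684)) = -22421/(22273 - 778) = -22421/21495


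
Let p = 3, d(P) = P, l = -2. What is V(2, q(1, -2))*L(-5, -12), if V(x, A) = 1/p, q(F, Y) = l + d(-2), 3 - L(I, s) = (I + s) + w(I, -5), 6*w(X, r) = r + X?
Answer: 65/9 ≈ 7.2222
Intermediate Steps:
w(X, r) = X/6 + r/6 (w(X, r) = (r + X)/6 = (X + r)/6 = X/6 + r/6)
L(I, s) = 23/6 - s - 7*I/6 (L(I, s) = 3 - ((I + s) + (I/6 + (⅙)*(-5))) = 3 - ((I + s) + (I/6 - ⅚)) = 3 - ((I + s) + (-⅚ + I/6)) = 3 - (-⅚ + s + 7*I/6) = 3 + (⅚ - s - 7*I/6) = 23/6 - s - 7*I/6)
q(F, Y) = -4 (q(F, Y) = -2 - 2 = -4)
V(x, A) = ⅓ (V(x, A) = 1/3 = ⅓)
V(2, q(1, -2))*L(-5, -12) = (23/6 - 1*(-12) - 7/6*(-5))/3 = (23/6 + 12 + 35/6)/3 = (⅓)*(65/3) = 65/9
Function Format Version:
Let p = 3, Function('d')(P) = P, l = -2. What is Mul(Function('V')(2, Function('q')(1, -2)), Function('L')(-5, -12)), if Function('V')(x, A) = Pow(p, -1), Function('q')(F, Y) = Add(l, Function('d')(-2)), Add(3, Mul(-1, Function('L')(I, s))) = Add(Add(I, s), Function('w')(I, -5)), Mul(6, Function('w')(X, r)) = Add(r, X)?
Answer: Rational(65, 9) ≈ 7.2222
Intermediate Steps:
Function('w')(X, r) = Add(Mul(Rational(1, 6), X), Mul(Rational(1, 6), r)) (Function('w')(X, r) = Mul(Rational(1, 6), Add(r, X)) = Mul(Rational(1, 6), Add(X, r)) = Add(Mul(Rational(1, 6), X), Mul(Rational(1, 6), r)))
Function('L')(I, s) = Add(Rational(23, 6), Mul(-1, s), Mul(Rational(-7, 6), I)) (Function('L')(I, s) = Add(3, Mul(-1, Add(Add(I, s), Add(Mul(Rational(1, 6), I), Mul(Rational(1, 6), -5))))) = Add(3, Mul(-1, Add(Add(I, s), Add(Mul(Rational(1, 6), I), Rational(-5, 6))))) = Add(3, Mul(-1, Add(Add(I, s), Add(Rational(-5, 6), Mul(Rational(1, 6), I))))) = Add(3, Mul(-1, Add(Rational(-5, 6), s, Mul(Rational(7, 6), I)))) = Add(3, Add(Rational(5, 6), Mul(-1, s), Mul(Rational(-7, 6), I))) = Add(Rational(23, 6), Mul(-1, s), Mul(Rational(-7, 6), I)))
Function('q')(F, Y) = -4 (Function('q')(F, Y) = Add(-2, -2) = -4)
Function('V')(x, A) = Rational(1, 3) (Function('V')(x, A) = Pow(3, -1) = Rational(1, 3))
Mul(Function('V')(2, Function('q')(1, -2)), Function('L')(-5, -12)) = Mul(Rational(1, 3), Add(Rational(23, 6), Mul(-1, -12), Mul(Rational(-7, 6), -5))) = Mul(Rational(1, 3), Add(Rational(23, 6), 12, Rational(35, 6))) = Mul(Rational(1, 3), Rational(65, 3)) = Rational(65, 9)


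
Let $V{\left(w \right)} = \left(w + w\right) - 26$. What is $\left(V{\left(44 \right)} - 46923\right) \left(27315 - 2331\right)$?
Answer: $-1170775224$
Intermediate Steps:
$V{\left(w \right)} = -26 + 2 w$ ($V{\left(w \right)} = 2 w - 26 = -26 + 2 w$)
$\left(V{\left(44 \right)} - 46923\right) \left(27315 - 2331\right) = \left(\left(-26 + 2 \cdot 44\right) - 46923\right) \left(27315 - 2331\right) = \left(\left(-26 + 88\right) - 46923\right) 24984 = \left(62 - 46923\right) 24984 = \left(-46861\right) 24984 = -1170775224$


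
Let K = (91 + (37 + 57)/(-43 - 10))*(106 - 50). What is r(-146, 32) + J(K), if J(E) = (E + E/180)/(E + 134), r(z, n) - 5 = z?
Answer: -856693592/6118335 ≈ -140.02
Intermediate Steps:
r(z, n) = 5 + z
K = 264824/53 (K = (91 + 94/(-53))*56 = (91 + 94*(-1/53))*56 = (91 - 94/53)*56 = (4729/53)*56 = 264824/53 ≈ 4996.7)
J(E) = 181*E/(180*(134 + E)) (J(E) = (E + E*(1/180))/(134 + E) = (E + E/180)/(134 + E) = (181*E/180)/(134 + E) = 181*E/(180*(134 + E)))
r(-146, 32) + J(K) = (5 - 146) + (181/180)*(264824/53)/(134 + 264824/53) = -141 + (181/180)*(264824/53)/(271926/53) = -141 + (181/180)*(264824/53)*(53/271926) = -141 + 5991643/6118335 = -856693592/6118335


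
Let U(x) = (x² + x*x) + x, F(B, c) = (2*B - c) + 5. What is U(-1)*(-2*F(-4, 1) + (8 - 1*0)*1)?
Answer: 16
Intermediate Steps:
F(B, c) = 5 - c + 2*B (F(B, c) = (-c + 2*B) + 5 = 5 - c + 2*B)
U(x) = x + 2*x² (U(x) = (x² + x²) + x = 2*x² + x = x + 2*x²)
U(-1)*(-2*F(-4, 1) + (8 - 1*0)*1) = (-(1 + 2*(-1)))*(-2*(5 - 1*1 + 2*(-4)) + (8 - 1*0)*1) = (-(1 - 2))*(-2*(5 - 1 - 8) + (8 + 0)*1) = (-1*(-1))*(-2*(-4) + 8*1) = 1*(8 + 8) = 1*16 = 16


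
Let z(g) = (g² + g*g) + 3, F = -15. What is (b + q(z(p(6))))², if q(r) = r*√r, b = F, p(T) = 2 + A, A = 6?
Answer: 2248316 - 3930*√131 ≈ 2.2033e+6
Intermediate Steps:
p(T) = 8 (p(T) = 2 + 6 = 8)
b = -15
z(g) = 3 + 2*g² (z(g) = (g² + g²) + 3 = 2*g² + 3 = 3 + 2*g²)
q(r) = r^(3/2)
(b + q(z(p(6))))² = (-15 + (3 + 2*8²)^(3/2))² = (-15 + (3 + 2*64)^(3/2))² = (-15 + (3 + 128)^(3/2))² = (-15 + 131^(3/2))² = (-15 + 131*√131)²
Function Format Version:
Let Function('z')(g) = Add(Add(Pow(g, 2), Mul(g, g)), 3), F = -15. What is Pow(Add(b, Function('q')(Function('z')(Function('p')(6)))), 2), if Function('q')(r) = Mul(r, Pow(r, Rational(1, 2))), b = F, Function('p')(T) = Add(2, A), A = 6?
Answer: Add(2248316, Mul(-3930, Pow(131, Rational(1, 2)))) ≈ 2.2033e+6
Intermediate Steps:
Function('p')(T) = 8 (Function('p')(T) = Add(2, 6) = 8)
b = -15
Function('z')(g) = Add(3, Mul(2, Pow(g, 2))) (Function('z')(g) = Add(Add(Pow(g, 2), Pow(g, 2)), 3) = Add(Mul(2, Pow(g, 2)), 3) = Add(3, Mul(2, Pow(g, 2))))
Function('q')(r) = Pow(r, Rational(3, 2))
Pow(Add(b, Function('q')(Function('z')(Function('p')(6)))), 2) = Pow(Add(-15, Pow(Add(3, Mul(2, Pow(8, 2))), Rational(3, 2))), 2) = Pow(Add(-15, Pow(Add(3, Mul(2, 64)), Rational(3, 2))), 2) = Pow(Add(-15, Pow(Add(3, 128), Rational(3, 2))), 2) = Pow(Add(-15, Pow(131, Rational(3, 2))), 2) = Pow(Add(-15, Mul(131, Pow(131, Rational(1, 2)))), 2)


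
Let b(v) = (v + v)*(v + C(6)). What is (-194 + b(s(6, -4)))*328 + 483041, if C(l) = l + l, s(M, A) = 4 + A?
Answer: 419409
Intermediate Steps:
C(l) = 2*l
b(v) = 2*v*(12 + v) (b(v) = (v + v)*(v + 2*6) = (2*v)*(v + 12) = (2*v)*(12 + v) = 2*v*(12 + v))
(-194 + b(s(6, -4)))*328 + 483041 = (-194 + 2*(4 - 4)*(12 + (4 - 4)))*328 + 483041 = (-194 + 2*0*(12 + 0))*328 + 483041 = (-194 + 2*0*12)*328 + 483041 = (-194 + 0)*328 + 483041 = -194*328 + 483041 = -63632 + 483041 = 419409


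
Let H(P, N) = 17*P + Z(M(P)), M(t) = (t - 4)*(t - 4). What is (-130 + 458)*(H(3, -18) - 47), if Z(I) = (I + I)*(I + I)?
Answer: 2624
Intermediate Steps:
M(t) = (-4 + t)**2 (M(t) = (-4 + t)*(-4 + t) = (-4 + t)**2)
Z(I) = 4*I**2 (Z(I) = (2*I)*(2*I) = 4*I**2)
H(P, N) = 4*(-4 + P)**4 + 17*P (H(P, N) = 17*P + 4*((-4 + P)**2)**2 = 17*P + 4*(-4 + P)**4 = 4*(-4 + P)**4 + 17*P)
(-130 + 458)*(H(3, -18) - 47) = (-130 + 458)*((4*(-4 + 3)**4 + 17*3) - 47) = 328*((4*(-1)**4 + 51) - 47) = 328*((4*1 + 51) - 47) = 328*((4 + 51) - 47) = 328*(55 - 47) = 328*8 = 2624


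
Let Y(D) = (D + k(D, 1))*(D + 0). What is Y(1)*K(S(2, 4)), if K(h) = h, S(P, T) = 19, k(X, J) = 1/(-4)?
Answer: 57/4 ≈ 14.250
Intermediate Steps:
k(X, J) = -¼
Y(D) = D*(-¼ + D) (Y(D) = (D - ¼)*(D + 0) = (-¼ + D)*D = D*(-¼ + D))
Y(1)*K(S(2, 4)) = (1*(-¼ + 1))*19 = (1*(¾))*19 = (¾)*19 = 57/4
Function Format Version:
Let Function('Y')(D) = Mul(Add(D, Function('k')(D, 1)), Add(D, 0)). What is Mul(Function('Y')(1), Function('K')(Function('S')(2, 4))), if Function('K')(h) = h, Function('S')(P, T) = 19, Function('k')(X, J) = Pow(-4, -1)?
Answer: Rational(57, 4) ≈ 14.250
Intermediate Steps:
Function('k')(X, J) = Rational(-1, 4)
Function('Y')(D) = Mul(D, Add(Rational(-1, 4), D)) (Function('Y')(D) = Mul(Add(D, Rational(-1, 4)), Add(D, 0)) = Mul(Add(Rational(-1, 4), D), D) = Mul(D, Add(Rational(-1, 4), D)))
Mul(Function('Y')(1), Function('K')(Function('S')(2, 4))) = Mul(Mul(1, Add(Rational(-1, 4), 1)), 19) = Mul(Mul(1, Rational(3, 4)), 19) = Mul(Rational(3, 4), 19) = Rational(57, 4)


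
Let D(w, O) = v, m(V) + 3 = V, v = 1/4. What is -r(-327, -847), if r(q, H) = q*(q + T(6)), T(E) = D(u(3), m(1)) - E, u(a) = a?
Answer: -435237/4 ≈ -1.0881e+5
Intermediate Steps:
v = 1/4 ≈ 0.25000
m(V) = -3 + V
D(w, O) = 1/4
T(E) = 1/4 - E
r(q, H) = q*(-23/4 + q) (r(q, H) = q*(q + (1/4 - 1*6)) = q*(q + (1/4 - 6)) = q*(q - 23/4) = q*(-23/4 + q))
-r(-327, -847) = -(-327)*(-23 + 4*(-327))/4 = -(-327)*(-23 - 1308)/4 = -(-327)*(-1331)/4 = -1*435237/4 = -435237/4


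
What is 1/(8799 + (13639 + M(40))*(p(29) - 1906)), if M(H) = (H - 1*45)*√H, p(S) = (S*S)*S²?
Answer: 400859101/3856491721096567449 + 391875*√10/5141988961462089932 ≈ 1.0418e-10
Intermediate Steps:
p(S) = S⁴ (p(S) = S²*S² = S⁴)
M(H) = √H*(-45 + H) (M(H) = (H - 45)*√H = (-45 + H)*√H = √H*(-45 + H))
1/(8799 + (13639 + M(40))*(p(29) - 1906)) = 1/(8799 + (13639 + √40*(-45 + 40))*(29⁴ - 1906)) = 1/(8799 + (13639 + (2*√10)*(-5))*(707281 - 1906)) = 1/(8799 + (13639 - 10*√10)*705375) = 1/(8799 + (9620609625 - 7053750*√10)) = 1/(9620618424 - 7053750*√10)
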